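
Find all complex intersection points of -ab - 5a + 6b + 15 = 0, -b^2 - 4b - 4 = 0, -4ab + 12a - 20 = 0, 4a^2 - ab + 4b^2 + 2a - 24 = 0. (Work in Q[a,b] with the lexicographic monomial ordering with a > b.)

Compute a lex Gröbner basis by Buchberger's algorithm.
f_1 = -ab - 5a + 6b + 15, LT = ab.
f_2 = -b^2 - 4b - 4, LT = b^2.
f_3 = -4ab + 12a - 20, LT = ab.
f_4 = 4a^2 - ab + 2a + 4b^2 - 24, LT = a^2.

S(f_1,f_2): lcm = ab^2. S = ab - 4a - 6b^2 - 15b.
  leading term ab: subtract (-1)·f_1 from ab - 4a - 6b^2 - 15b → -9a - 6b^2 - 9b + 15
  leading term a: no divisor's leading term divides it; move -9a to the remainder.
  leading term b^2: subtract (6)·f_2 from -6b^2 - 9b + 15 → 15b + 39
  leading term b: no divisor's leading term divides it; move 15b to the remainder.
  leading term 1: no divisor's leading term divides it; move 39 to the remainder.
  remainder -9a + 15b + 39 ≠ 0; add h_5 = -9a + 15b + 39 to the basis.

S(f_1,f_3): lcm = ab. S = 8a - 6b - 20.
  leading term a: subtract (-8/9)·h_5 from 8a - 6b - 20 → 22/3b + 44/3
  leading term b: no divisor's leading term divides it; move 22/3b to the remainder.
  leading term 1: no divisor's leading term divides it; move 44/3 to the remainder.
  remainder 22/3b + 44/3 ≠ 0; add h_6 = 22/3b + 44/3 to the basis.

The other S-polynomials (S(f_1,f_4), S(f_2,f_3), S(f_2,f_4), S(f_3,f_4), S(f_1,h_5), S(f_2,h_5), S(f_3,h_5), S(f_4,h_5), S(f_1,h_6), S(f_2,h_6), S(f_3,h_6), S(f_4,h_6), S(h_5,h_6)) all reduce to 0 modulo the current basis, so we have a Gröbner basis.
Inter-reduce: drop elements whose leading term is divisible by another's, tail-reduce, and make monic.
Reduced Gröbner basis: {a - 1, b + 2}.

A lex Gröbner basis eliminates variables successively. Here b + 2 depends only on b, with roots {-2}; lifting each root through the earlier basis elements recovers the full solutions.
  b = -2: the earlier basis element becomes a - 1 = 0, giving a = 1 — point (1, -2).
Each listed point satisfies every original equation (direct substitution).
This is the nonlinear analogue of row-reducing a linear system.

{(1, -2)}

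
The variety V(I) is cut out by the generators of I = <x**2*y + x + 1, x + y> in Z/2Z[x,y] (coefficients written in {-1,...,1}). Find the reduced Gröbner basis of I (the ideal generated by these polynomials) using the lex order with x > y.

f_1 = x**2*y + x + 1, LT = x**2*y.
f_2 = x + y, LT = x.

S(f_1,f_2): lcm = x**2*y. S = x*y**2 + x + 1.
  reduce S modulo (f_1, f_2):
  remainder y**3 + y + 1 ≠ 0; add g_3 = y**3 + y + 1 to the basis.

The other S-polynomials (S(f_1,g_3), S(f_2,g_3)) all reduce to 0 modulo the current basis, so we have a Gröbner basis.
Inter-reduce: drop elements whose leading term is divisible by another's, tail-reduce, and make monic.

G = {x + y, y**3 + y + 1}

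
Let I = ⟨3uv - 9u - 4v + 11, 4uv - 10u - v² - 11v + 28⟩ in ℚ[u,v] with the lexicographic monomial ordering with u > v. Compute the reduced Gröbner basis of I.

G = {u - ½v² - 17/6v + 20/3, v³ + 8/3v² - 33v + 142/3}

f_1 = 3uv - 9u - 4v + 11, LT = uv.
f_2 = 4uv - 10u - v² - 11v + 28, LT = uv.

S(f_1,f_2): lcm = uv. S = -½u + ¼v² + 17/12v - 10/3.
  reduce S modulo (f_1, f_2):
  remainder -½u + ¼v² + 17/12v - 10/3 ≠ 0; add g_3 = -½u + ¼v² + 17/12v - 10/3 to the basis.

S(f_1,g_3): lcm = uv. S = -3u + ½v³ + 17/6v² - 8v + 11/3.
  reduce S modulo (f_1, f_2, g_3):
  remainder ½v³ + 4/3v² - 33/2v + 71/3 ≠ 0; add g_4 = ½v³ + 4/3v² - 33/2v + 71/3 to the basis.

The other S-polynomials (S(f_2,g_3), S(f_1,g_4), S(f_2,g_4), S(g_3,g_4)) all reduce to 0 modulo the current basis, so we have a Gröbner basis.
Inter-reduce: drop elements whose leading term is divisible by another's, tail-reduce, and make monic.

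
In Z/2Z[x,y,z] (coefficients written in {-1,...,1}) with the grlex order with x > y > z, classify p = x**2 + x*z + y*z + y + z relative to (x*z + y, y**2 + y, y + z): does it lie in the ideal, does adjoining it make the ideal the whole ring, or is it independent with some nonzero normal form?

First compute the reduced Gröbner basis of I by Buchberger's algorithm.
f_1 = x*z + y, LT = x*z.
f_2 = y**2 + y, LT = y**2.
f_3 = y + z, LT = y.

S(f_2,f_3): lcm = y**2. S = y*z + y.
  leading term y*z: subtract (z)·f_3 from y*z + y → z**2 + y
  leading term z**2: no divisor's leading term divides it; move z**2 to the remainder.
  leading term y: subtract (1)·f_3 from y → z
  leading term z: no divisor's leading term divides it; move z to the remainder.
  remainder z**2 + z ≠ 0; add h_4 = z**2 + z to the basis.

The other S-polynomials (S(f_1,f_2), S(f_1,f_3), S(f_1,h_4), S(f_2,h_4), S(f_3,h_4)) all reduce to 0 modulo the current basis, so we have a Gröbner basis.
Inter-reduce: drop elements whose leading term is divisible by another's, tail-reduce, and make monic.
Reduced Gröbner basis: {x*z + z, z**2 + z, y + z}.
Label its elements g_1 = x*z + z, g_2 = z**2 + z, g_3 = y + z.

Reduce p = x**2 + x*z + y*z + y + z modulo G:
  leading term x**2: no divisor's leading term divides it; move x**2 to the remainder.
  leading term x*z: subtract (1)·g_1 from x*z + y*z + y + z → y*z + y
  leading term y*z: subtract (z)·g_3 from y*z + y → z**2 + y
  leading term z**2: subtract (1)·g_2 from z**2 + y → y + z
  leading term y: subtract (1)·g_3 from y + z → 0
  normal form = x**2.
The normal form is nonzero, so p ∉ I. Since p minus its normal form lies in I, I + (p) = I + (r) where r = x**2; decide whether this ideal is the whole ring.
Run Buchberger on G together with r (pairs among the g_i already reduce to 0 since G is a Gröbner basis):
g_1 = x*z + z, LT = x*z.
g_2 = z**2 + z, LT = z**2.
g_3 = y + z, LT = y.
r = x**2, LT = x**2.

S(g_1,r): lcm = x**2*z. S = x*z.
  leading term x*z: subtract (1)·g_1 from x*z → z
  leading term z: no divisor's leading term divides it; move z to the remainder.
  remainder z ≠ 0; add m_5 = z to the basis.

The other S-polynomials (S(g_1,g_2), S(g_1,g_3), S(g_2,g_3), S(g_2,r), S(g_3,r), S(g_1,m_5), S(g_2,m_5), S(g_3,m_5), S(r,m_5)) all reduce to 0 modulo the current basis, so we have a Gröbner basis.
Inter-reduce: drop elements whose leading term is divisible by another's, tail-reduce, and make monic.
Reduced Gröbner basis: {x**2, y, z}.
The reduced Gröbner basis of I + (p) is {x**2, y, z} ≠ {1}, a proper ideal, so the enlarged system stays consistent: p is independent of I, with normal form x**2.

x**2 + x*z + y*z + y + z is independent of I; its normal form modulo I is x**2.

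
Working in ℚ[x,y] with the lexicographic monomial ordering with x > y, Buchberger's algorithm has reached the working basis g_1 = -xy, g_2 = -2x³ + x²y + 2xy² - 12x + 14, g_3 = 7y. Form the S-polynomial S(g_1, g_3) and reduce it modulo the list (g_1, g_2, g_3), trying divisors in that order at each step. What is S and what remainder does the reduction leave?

S(g_1, g_3) = 0; remainder on division = 0.

lcm(LM(g_1), LM(g_3)) = xy.
S = (lcm/LT(g_1))·g_1 − (lcm/LT(g_3))·g_3 = 0.
Reduce S modulo (g_1, g_2, g_3) in that order:
The remainder is 0, so this S-polynomial contributes no new basis element.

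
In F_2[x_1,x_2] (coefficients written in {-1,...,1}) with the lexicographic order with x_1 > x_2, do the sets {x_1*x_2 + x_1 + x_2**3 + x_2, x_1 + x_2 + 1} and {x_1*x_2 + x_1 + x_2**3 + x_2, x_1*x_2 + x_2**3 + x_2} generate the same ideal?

No, the ideals differ.

Equality of ideals is decidable: compute both reduced Gröbner bases (unique for the ordering) and check whether they agree.
Buchberger on the first generating set:
f_1 = x_1*x_2 + x_1 + x_2**3 + x_2, LT = x_1*x_2.
f_2 = x_1 + x_2 + 1, LT = x_1.

S(f_1,f_2): lcm = x_1*x_2. S = x_1 + x_2**3 + x_2**2.
  leading term x_1: subtract (1)·f_2 from x_1 + x_2**3 + x_2**2 → x_2**3 + x_2**2 + x_2 + 1
  leading term x_2**3: no divisor's leading term divides it; move x_2**3 to the remainder.
  leading term x_2**2: no divisor's leading term divides it; move x_2**2 to the remainder.
  leading term x_2: no divisor's leading term divides it; move x_2 to the remainder.
  leading term 1: no divisor's leading term divides it; move 1 to the remainder.
  remainder x_2**3 + x_2**2 + x_2 + 1 ≠ 0; add g_3 = x_2**3 + x_2**2 + x_2 + 1 to the basis.

The other S-polynomials (S(f_1,g_3), S(f_2,g_3)) all reduce to 0 modulo the current basis, so we have a Gröbner basis.
Inter-reduce: drop elements whose leading term is divisible by another's, tail-reduce, and make monic.
Reduced Gröbner basis: {x_1 + x_2 + 1, x_2**3 + x_2**2 + x_2 + 1}.

Buchberger on the second generating set:
h_1 = x_1*x_2 + x_1 + x_2**3 + x_2, LT = x_1*x_2.
h_2 = x_1*x_2 + x_2**3 + x_2, LT = x_1*x_2.

S(h_1,h_2): lcm = x_1*x_2. S = x_1.
  leading term x_1: no divisor's leading term divides it; move x_1 to the remainder.
  remainder x_1 ≠ 0; add k_3 = x_1 to the basis.

S(h_1,k_3): lcm = x_1*x_2. S = x_1 + x_2**3 + x_2.
  leading term x_1: subtract (1)·k_3 from x_1 + x_2**3 + x_2 → x_2**3 + x_2
  leading term x_2**3: no divisor's leading term divides it; move x_2**3 to the remainder.
  leading term x_2: no divisor's leading term divides it; move x_2 to the remainder.
  remainder x_2**3 + x_2 ≠ 0; add k_4 = x_2**3 + x_2 to the basis.

The other S-polynomials (S(h_2,k_3), S(h_1,k_4), S(h_2,k_4), S(k_3,k_4)) all reduce to 0 modulo the current basis, so we have a Gröbner basis.
Inter-reduce: drop elements whose leading term is divisible by another's, tail-reduce, and make monic.
Reduced Gröbner basis: {x_1, x_2**3 + x_2}.

These differ, so the ideals are not equal.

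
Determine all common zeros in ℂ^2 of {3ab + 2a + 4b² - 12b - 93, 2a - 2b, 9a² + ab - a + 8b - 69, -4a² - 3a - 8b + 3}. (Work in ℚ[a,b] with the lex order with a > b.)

{(-3, -3)}

Compute a lex Gröbner basis by Buchberger's algorithm.
f_1 = 3ab + 2a + 4b² - 12b - 93, LT = ab.
f_2 = 2a - 2b, LT = a.
f_3 = 9a² + ab - a + 8b - 69, LT = a².
f_4 = -4a² - 3a - 8b + 3, LT = a².

S(f_1,f_2): lcm = ab. S = ⅔a + 7/3b² - 4b - 31.
  reduce S modulo (f_1, f_2, f_3, f_4):
  remainder 7/3b² - 10/3b - 31 ≠ 0; add h_5 = 7/3b² - 10/3b - 31 to the basis.

S(f_1,f_3): lcm = a²b. S = ⅔a² + 11/9ab² - 35/9ab - 31a - 8/9b² + 23/3b.
  reduce S modulo (f_1, f_2, f_3, f_4, h_5):
  remainder -4619/441b - 4619/147 ≠ 0; add h_6 = -4619/441b - 4619/147 to the basis.

The other S-polynomials (S(f_1,f_4), S(f_2,f_3), S(f_2,f_4), S(f_3,f_4), S(f_1,h_5), S(f_2,h_5), S(f_3,h_5), S(f_4,h_5), S(f_1,h_6), S(f_2,h_6), S(f_3,h_6), S(f_4,h_6), S(h_5,h_6)) all reduce to 0 modulo the current basis, so we have a Gröbner basis.
Inter-reduce: drop elements whose leading term is divisible by another's, tail-reduce, and make monic.
Reduced Gröbner basis: {a + 3, b + 3}.

A lex Gröbner basis eliminates variables successively. Here b + 3 depends only on b, with roots {-3}; lifting each root through the earlier basis elements recovers the full solutions.
  b = -3: the earlier basis element becomes a + 3 = 0, giving a = -3 — point (-3, -3).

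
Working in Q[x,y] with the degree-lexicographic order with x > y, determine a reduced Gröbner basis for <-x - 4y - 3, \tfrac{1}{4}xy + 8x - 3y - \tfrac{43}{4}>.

f_1 = -x - 4y - 3, LT = x.
f_2 = \tfrac{1}{4}xy + 8x - 3y - \tfrac{43}{4}, LT = xy.

S(f_1,f_2): lcm = xy. S = 4y^{2} - 32x + 15y + 43.
  leading term y^{2}: no divisor's leading term divides it; move 4y^{2} to the remainder.
  leading term x: subtract (32)·f_1 from -32x + 15y + 43 → 143y + 139
  leading term y: no divisor's leading term divides it; move 143y to the remainder.
  leading term 1: no divisor's leading term divides it; move 139 to the remainder.
  remainder 4y^{2} + 143y + 139 ≠ 0; add g_3 = 4y^{2} + 143y + 139 to the basis.

The other S-polynomials (S(f_1,g_3), S(f_2,g_3)) all reduce to 0 modulo the current basis, so we have a Gröbner basis.
Inter-reduce: drop elements whose leading term is divisible by another's, tail-reduce, and make monic.

G = {y^{2} + \tfrac{143}{4}y + \tfrac{139}{4}, x + 4y + 3}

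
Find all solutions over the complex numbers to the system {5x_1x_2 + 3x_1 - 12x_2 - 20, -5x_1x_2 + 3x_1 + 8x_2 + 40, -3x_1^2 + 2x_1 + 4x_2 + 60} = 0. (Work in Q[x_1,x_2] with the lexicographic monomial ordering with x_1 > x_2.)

{(-4, -1)}

Compute a lex Gröbner basis by Buchberger's algorithm.
f_1 = 5x_1x_2 + 3x_1 - 12x_2 - 20, LT = x_1x_2.
f_2 = -5x_1x_2 + 3x_1 + 8x_2 + 40, LT = x_1x_2.
f_3 = -3x_1^2 + 2x_1 + 4x_2 + 60, LT = x_1^2.

S(f_1,f_2): lcm = x_1x_2. S = 6/5x_1 - 4/5x_2 + 4.
  leading term x_1: no divisor's leading term divides it; move 6/5x_1 to the remainder.
  leading term x_2: no divisor's leading term divides it; move -4/5x_2 to the remainder.
  leading term 1: no divisor's leading term divides it; move 4 to the remainder.
  remainder 6/5x_1 - 4/5x_2 + 4 ≠ 0; add h_4 = 6/5x_1 - 4/5x_2 + 4 to the basis.

S(f_1,f_3): lcm = x_1^2x_2. S = 3/5x_1^2 - 26/15x_1x_2 - 4x_1 + 4/3x_2^2 + 20x_2.
  leading term x_1^2: subtract (-1/5)·f_3 from 3/5x_1^2 - 26/15x_1x_2 - 4x_1 + 4/3x_2^2 + 20x_2 → -26/15x_1x_2 - 18/5x_1 + 4/3x_2^2 + 104/5x_2 + 12
  leading term x_1x_2: subtract (-26/75)·f_1 from -26/15x_1x_2 - 18/5x_1 + 4/3x_2^2 + 104/5x_2 + 12 → -64/25x_1 + 4/3x_2^2 + 416/25x_2 + 76/15
  leading term x_1: subtract (-32/15)·h_4 from -64/25x_1 + 4/3x_2^2 + 416/25x_2 + 76/15 → 4/3x_2^2 + 224/15x_2 + 68/5
  leading term x_2^2: no divisor's leading term divides it; move 4/3x_2^2 to the remainder.
  leading term x_2: no divisor's leading term divides it; move 224/15x_2 to the remainder.
  leading term 1: no divisor's leading term divides it; move 68/5 to the remainder.
  remainder 4/3x_2^2 + 224/15x_2 + 68/5 ≠ 0; add h_5 = 4/3x_2^2 + 224/15x_2 + 68/5 to the basis.

S(f_2,f_3): lcm = x_1^2x_2. S = -3/5x_1^2 - 14/15x_1x_2 - 8x_1 + 4/3x_2^2 + 20x_2.
  leading term x_1^2: subtract (1/5)·f_3 from -3/5x_1^2 - 14/15x_1x_2 - 8x_1 + 4/3x_2^2 + 20x_2 → -14/15x_1x_2 - 42/5x_1 + 4/3x_2^2 + 96/5x_2 - 12
  leading term x_1x_2: subtract (-14/75)·f_1 from -14/15x_1x_2 - 42/5x_1 + 4/3x_2^2 + 96/5x_2 - 12 → -196/25x_1 + 4/3x_2^2 + 424/25x_2 - 236/15
  leading term x_1: subtract (-98/15)·h_4 from -196/25x_1 + 4/3x_2^2 + 424/25x_2 - 236/15 → 4/3x_2^2 + 176/15x_2 + 52/5
  leading term x_2^2: subtract (1)·h_5 from 4/3x_2^2 + 176/15x_2 + 52/5 → -16/5x_2 - 16/5
  leading term x_2: no divisor's leading term divides it; move -16/5x_2 to the remainder.
  leading term 1: no divisor's leading term divides it; move -16/5 to the remainder.
  remainder -16/5x_2 - 16/5 ≠ 0; add h_6 = -16/5x_2 - 16/5 to the basis.

S(f_1,h_4): lcm = x_1x_2. S = 3/5x_1 + 2/3x_2^2 - 86/15x_2 - 4.
  leading term x_1: subtract (1/2)·h_4 from 3/5x_1 + 2/3x_2^2 - 86/15x_2 - 4 → 2/3x_2^2 - 16/3x_2 - 6
  leading term x_2^2: subtract (1/2)·h_5 from 2/3x_2^2 - 16/3x_2 - 6 → -64/5x_2 - 64/5
  leading term x_2: subtract (4)·h_6 from -64/5x_2 - 64/5 → 0
  remainder 0.

S(f_2,h_4): lcm = x_1x_2. S = -3/5x_1 + 2/3x_2^2 - 74/15x_2 - 8.
  leading term x_1: subtract (-1/2)·h_4 from -3/5x_1 + 2/3x_2^2 - 74/15x_2 - 8 → 2/3x_2^2 - 16/3x_2 - 6
  leading term x_2^2: subtract (1/2)·h_5 from 2/3x_2^2 - 16/3x_2 - 6 → -64/5x_2 - 64/5
  leading term x_2: subtract (4)·h_6 from -64/5x_2 - 64/5 → 0
  remainder 0.

S(f_3,h_4): lcm = x_1^2. S = 2/3x_1x_2 - 4x_1 - 4/3x_2 - 20.
  leading term x_1x_2: subtract (2/15)·f_1 from 2/3x_1x_2 - 4x_1 - 4/3x_2 - 20 → -22/5x_1 + 4/15x_2 - 52/3
  leading term x_1: subtract (-11/3)·h_4 from -22/5x_1 + 4/15x_2 - 52/3 → -8/3x_2 - 8/3
  leading term x_2: subtract (5/6)·h_6 from -8/3x_2 - 8/3 → 0
  remainder 0.

S(f_1,h_5): lcm = x_1x_2^2. S = -53/5x_1x_2 - 51/5x_1 - 12/5x_2^2 - 4x_2.
  leading term x_1x_2: subtract (-53/25)·f_1 from -53/5x_1x_2 - 51/5x_1 - 12/5x_2^2 - 4x_2 → -96/25x_1 - 12/5x_2^2 - 736/25x_2 - 212/5
  leading term x_1: subtract (-16/5)·h_4 from -96/25x_1 - 12/5x_2^2 - 736/25x_2 - 212/5 → -12/5x_2^2 - 32x_2 - 148/5
  leading term x_2^2: subtract (-9/5)·h_5 from -12/5x_2^2 - 32x_2 - 148/5 → -128/25x_2 - 128/25
  leading term x_2: subtract (8/5)·h_6 from -128/25x_2 - 128/25 → 0
  remainder 0.

S(f_2,h_5): lcm = x_1x_2^2. S = -59/5x_1x_2 - 51/5x_1 - 8/5x_2^2 - 8x_2.
  leading term x_1x_2: subtract (-59/25)·f_1 from -59/5x_1x_2 - 51/5x_1 - 8/5x_2^2 - 8x_2 → -78/25x_1 - 8/5x_2^2 - 908/25x_2 - 236/5
  leading term x_1: subtract (-13/5)·h_4 from -78/25x_1 - 8/5x_2^2 - 908/25x_2 - 236/5 → -8/5x_2^2 - 192/5x_2 - 184/5
  leading term x_2^2: subtract (-6/5)·h_5 from -8/5x_2^2 - 192/5x_2 - 184/5 → -512/25x_2 - 512/25
  leading term x_2: subtract (32/5)·h_6 from -512/25x_2 - 512/25 → 0
  remainder 0.

S(f_3,h_5): leading monomials are coprime, so the S-polynomial reduces to 0 (Buchberger's first criterion).
S(h_4,h_5): leading monomials are coprime, so the S-polynomial reduces to 0 (Buchberger's first criterion).
S(f_1,h_6): lcm = x_1x_2. S = -2/5x_1 - 12/5x_2 - 4.
  leading term x_1: subtract (-1/3)·h_4 from -2/5x_1 - 12/5x_2 - 4 → -8/3x_2 - 8/3
  leading term x_2: subtract (5/6)·h_6 from -8/3x_2 - 8/3 → 0
  remainder 0.

S(f_2,h_6): lcm = x_1x_2. S = -8/5x_1 - 8/5x_2 - 8.
  leading term x_1: subtract (-4/3)·h_4 from -8/5x_1 - 8/5x_2 - 8 → -8/3x_2 - 8/3
  leading term x_2: subtract (5/6)·h_6 from -8/3x_2 - 8/3 → 0
  remainder 0.

S(f_3,h_6): leading monomials are coprime, so the S-polynomial reduces to 0 (Buchberger's first criterion).
S(h_4,h_6): leading monomials are coprime, so the S-polynomial reduces to 0 (Buchberger's first criterion).
S(h_5,h_6): lcm = x_2^2. S = 51/5x_2 + 51/5.
  leading term x_2: subtract (-51/16)·h_6 from 51/5x_2 + 51/5 → 0
  remainder 0.

Every S-polynomial of the final basis reduces to 0, so we have a Gröbner basis.
Inter-reduce: drop elements whose leading term is divisible by another's, tail-reduce, and make monic.
Reduced Gröbner basis: {x_1 + 4, x_2 + 1}.

The lex basis is triangular: the last element involves only x_2. Solving x_2 + 1 = 0 gives x_2 ∈ {-1}; substituting each value into the earlier elements determines the remaining variables.
  x_2 = -1: the earlier basis element becomes x_1 + 4 = 0, giving x_1 = -4 — point (-4, -1).
A lex Gröbner basis triangularizes the system, enabling back-substitution.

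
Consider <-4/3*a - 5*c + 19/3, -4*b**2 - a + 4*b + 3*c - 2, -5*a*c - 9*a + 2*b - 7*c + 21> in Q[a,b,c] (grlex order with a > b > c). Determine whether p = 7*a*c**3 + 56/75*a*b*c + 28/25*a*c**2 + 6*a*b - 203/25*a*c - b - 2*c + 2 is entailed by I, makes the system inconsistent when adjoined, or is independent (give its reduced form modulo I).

7*a*c**3 + 56/75*a*b*c + 28/25*a*c**2 + 6*a*b - 203/25*a*c - b - 2*c + 2 is independent of I; its normal form modulo I is -45/2*b*c + 55/2*b - 2*c + 2.

First compute the reduced Gröbner basis of I by Buchberger's algorithm.
f_1 = -4/3*a - 5*c + 19/3, LT = a.
f_2 = -4*b**2 - a + 4*b + 3*c - 2, LT = b**2.
f_3 = -5*a*c - 9*a + 2*b - 7*c + 21, LT = a*c.

S(f_1,f_3): lcm = a*c. S = 15/4*c**2 - 9/5*a + 2/5*b - 123/20*c + 21/5.
  leading term c**2: no divisor's leading term divides it; move 15/4*c**2 to the remainder.
  leading term a: subtract (27/20)·f_1 from -9/5*a + 2/5*b - 123/20*c + 21/5 → 2/5*b + 3/5*c - 87/20
  leading term b: no divisor's leading term divides it; move 2/5*b to the remainder.
  leading term c: no divisor's leading term divides it; move 3/5*c to the remainder.
  leading term 1: no divisor's leading term divides it; move -87/20 to the remainder.
  remainder 15/4*c**2 + 2/5*b + 3/5*c - 87/20 ≠ 0; add h_4 = 15/4*c**2 + 2/5*b + 3/5*c - 87/20 to the basis.

The other S-polynomials (S(f_1,f_2), S(f_2,f_3), S(f_1,h_4), S(f_2,h_4), S(f_3,h_4)) all reduce to 0 modulo the current basis, so we have a Gröbner basis.
Inter-reduce: drop elements whose leading term is divisible by another's, tail-reduce, and make monic.
Reduced Gröbner basis: {b**2 - b - 27/16*c + 27/16, c**2 + 8/75*b + 4/25*c - 29/25, a + 15/4*c - 19/4}.
Label its elements g_1 = b**2 - b - 27/16*c + 27/16, g_2 = c**2 + 8/75*b + 4/25*c - 29/25, g_3 = a + 15/4*c - 19/4.

Reduce p = 7*a*c**3 + 56/75*a*b*c + 28/25*a*c**2 + 6*a*b - 203/25*a*c - b - 2*c + 2 modulo G:
  leading term a*c**3: subtract (7*a*c)·g_2 from 7*a*c**3 + 56/75*a*b*c + 28/25*a*c**2 + 6*a*b - 203/25*a*c - b - 2*c + 2 → 6*a*b - b - 2*c + 2
  leading term a*b: subtract (6*b)·g_3 from 6*a*b - b - 2*c + 2 → -45/2*b*c + 55/2*b - 2*c + 2
  leading term b*c: no divisor's leading term divides it; move -45/2*b*c to the remainder.
  leading term b: no divisor's leading term divides it; move 55/2*b to the remainder.
  leading term c: no divisor's leading term divides it; move -2*c to the remainder.
  leading term 1: no divisor's leading term divides it; move 2 to the remainder.
  normal form = -45/2*b*c + 55/2*b - 2*c + 2.
The normal form is nonzero, so p ∉ I. Since p minus its normal form lies in I, I + (p) = I + (r) where r = -45/2*b*c + 55/2*b - 2*c + 2; decide whether this ideal is the whole ring.
Run Buchberger on G together with r (pairs among the g_i already reduce to 0 since G is a Gröbner basis):
g_1 = b**2 - b - 27/16*c + 27/16, LT = b**2.
g_2 = c**2 + 8/75*b + 4/25*c - 29/25, LT = c**2.
g_3 = a + 15/4*c - 19/4, LT = a.
r = -45/2*b*c + 55/2*b - 2*c + 2, LT = b*c.

S(g_1,r): lcm = b**2*c. S = 11/9*b**2 - 49/45*b*c - 27/16*c**2 + 4/45*b + 27/16*c.
  leading term b**2: subtract (11/9)·g_1 from 11/9*b**2 - 49/45*b*c - 27/16*c**2 + 4/45*b + 27/16*c → -49/45*b*c - 27/16*c**2 + 59/45*b + 15/4*c - 33/16
  leading term b*c: subtract (98/2025)·r from -49/45*b*c - 27/16*c**2 + 59/45*b + 15/4*c - 33/16 → -27/16*c**2 - 8/405*b + 31159/8100*c - 69961/32400
  leading term c**2: subtract (-27/16)·g_2 from -27/16*c**2 - 8/405*b + 31159/8100*c - 69961/32400 → 649/4050*b + 16673/4050*c - 16673/4050
  leading term b: no divisor's leading term divides it; move 649/4050*b to the remainder.
  leading term c: no divisor's leading term divides it; move 16673/4050*c to the remainder.
  leading term 1: no divisor's leading term divides it; move -16673/4050 to the remainder.
  remainder 649/4050*b + 16673/4050*c - 16673/4050 ≠ 0; add m_5 = 649/4050*b + 16673/4050*c - 16673/4050 to the basis.

S(g_2,r): lcm = b*c**2. S = 8/75*b**2 + 311/225*b*c - 4/45*c**2 - 29/25*b + 4/45*c.
  leading term b**2: subtract (8/75)·g_1 from 8/75*b**2 + 311/225*b*c - 4/45*c**2 - 29/25*b + 4/45*c → 311/225*b*c - 4/45*c**2 - 79/75*b + 121/450*c - 9/50
  leading term b*c: subtract (-622/10125)·r from 311/225*b*c - 4/45*c**2 - 79/75*b + 121/450*c - 9/50 → -4/45*c**2 + 1288/2025*b + 2957/20250*c - 1157/20250
  leading term c**2: subtract (-4/45)·g_2 from -4/45*c**2 + 1288/2025*b + 2957/20250*c - 1157/20250 → 6536/10125*b + 649/4050*c - 649/4050
  leading term b: subtract (13072/3245)·m_5 from 6536/10125*b + 649/4050*c - 649/4050 → -71947817/4380750*c + 71947817/4380750
  leading term c: no divisor's leading term divides it; move -71947817/4380750*c to the remainder.
  leading term 1: no divisor's leading term divides it; move 71947817/4380750 to the remainder.
  remainder -71947817/4380750*c + 71947817/4380750 ≠ 0; add m_6 = -71947817/4380750*c + 71947817/4380750 to the basis.

The other S-polynomials (S(g_1,g_2), S(g_1,g_3), S(g_2,g_3), S(g_3,r), S(g_1,m_5), S(g_2,m_5), S(g_3,m_5), S(r,m_5), S(g_1,m_6), S(g_2,m_6), S(g_3,m_6), S(r,m_6), S(m_5,m_6)) all reduce to 0 modulo the current basis, so we have a Gröbner basis.
Inter-reduce: drop elements whose leading term is divisible by another's, tail-reduce, and make monic.
Reduced Gröbner basis: {a - 1, b, c - 1}.
The reduced Gröbner basis of I + (p) is {a - 1, b, c - 1} ≠ {1}, a proper ideal, so the enlarged system stays consistent: p is independent of I, with normal form -45/2*b*c + 55/2*b - 2*c + 2.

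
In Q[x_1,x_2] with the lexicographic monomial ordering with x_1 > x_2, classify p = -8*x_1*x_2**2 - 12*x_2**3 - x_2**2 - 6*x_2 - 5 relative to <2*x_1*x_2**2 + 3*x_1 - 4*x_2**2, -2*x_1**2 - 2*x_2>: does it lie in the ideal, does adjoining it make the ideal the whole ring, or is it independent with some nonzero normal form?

Adjoining -8*x_1*x_2**2 - 12*x_2**3 - x_2**2 - 6*x_2 - 5 makes the ideal the whole ring: the system is inconsistent.

First compute the reduced Gröbner basis of I by Buchberger's algorithm.
f_1 = 2*x_1*x_2**2 + 3*x_1 - 4*x_2**2, LT = x_1*x_2**2.
f_2 = -2*x_1**2 - 2*x_2, LT = x_1**2.

S(f_1,f_2): lcm = x_1**2*x_2**2. S = 3/2*x_1**2 - 2*x_1*x_2**2 - x_2**3.
  reduce S modulo (f_1, f_2):
  remainder 3*x_1 - x_2**3 - 4*x_2**2 - 3/2*x_2 ≠ 0; add h_3 = 3*x_1 - x_2**3 - 4*x_2**2 - 3/2*x_2 to the basis.

S(f_1,h_3): lcm = x_1*x_2**2. S = 3/2*x_1 + 1/3*x_2**5 + 4/3*x_2**4 + 1/2*x_2**3 - 2*x_2**2.
  reduce S modulo (f_1, f_2, h_3):
  remainder 1/3*x_2**5 + 4/3*x_2**4 + x_2**3 + 3/4*x_2 ≠ 0; add h_4 = 1/3*x_2**5 + 4/3*x_2**4 + x_2**3 + 3/4*x_2 to the basis.

The other S-polynomials (S(f_2,h_3), S(f_1,h_4), S(f_2,h_4), S(h_3,h_4)) all reduce to 0 modulo the current basis, so we have a Gröbner basis.
Inter-reduce: drop elements whose leading term is divisible by another's, tail-reduce, and make monic.
Reduced Gröbner basis: {x_1 - 1/3*x_2**3 - 4/3*x_2**2 - 1/2*x_2, x_2**5 + 4*x_2**4 + 3*x_2**3 + 9/4*x_2}.
Label its elements g_1 = x_1 - 1/3*x_2**3 - 4/3*x_2**2 - 1/2*x_2, g_2 = x_2**5 + 4*x_2**4 + 3*x_2**3 + 9/4*x_2.

Reduce p = -8*x_1*x_2**2 - 12*x_2**3 - x_2**2 - 6*x_2 - 5 modulo G:
  leading term x_1*x_2**2: subtract (-8*x_2**2)·g_1 from -8*x_1*x_2**2 - 12*x_2**3 - x_2**2 - 6*x_2 - 5 → -8/3*x_2**5 - 32/3*x_2**4 - 16*x_2**3 - x_2**2 - 6*x_2 - 5
  leading term x_2**5: subtract (-8/3)·g_2 from -8/3*x_2**5 - 32/3*x_2**4 - 16*x_2**3 - x_2**2 - 6*x_2 - 5 → -8*x_2**3 - x_2**2 - 5
  leading term x_2**3: no divisor's leading term divides it; move -8*x_2**3 to the remainder.
  leading term x_2**2: no divisor's leading term divides it; move -x_2**2 to the remainder.
  leading term 1: no divisor's leading term divides it; move -5 to the remainder.
  normal form = -8*x_2**3 - x_2**2 - 5.
The normal form is nonzero, so p ∉ I. Since p minus its normal form lies in I, I + (p) = I + (r) where r = -8*x_2**3 - x_2**2 - 5; decide whether this ideal is the whole ring.
Run Buchberger on G together with r (pairs among the g_i already reduce to 0 since G is a Gröbner basis):
g_1 = x_1 - 1/3*x_2**3 - 4/3*x_2**2 - 1/2*x_2, LT = x_1.
g_2 = x_2**5 + 4*x_2**4 + 3*x_2**3 + 9/4*x_2, LT = x_2**5.
r = -8*x_2**3 - x_2**2 - 5, LT = x_2**3.

S(g_2,r): lcm = x_2**5. S = 31/8*x_2**4 + 3*x_2**3 - 5/8*x_2**2 + 9/4*x_2.
  reduce S modulo (g_1, g_2, r):
  remainder -481/512*x_2**2 - 11/64*x_2 - 805/512 ≠ 0; add m_4 = -481/512*x_2**2 - 11/64*x_2 - 805/512 to the basis.

S(g_2,m_4): lcm = x_2**5. S = 1836/481*x_2**4 + 638/481*x_2**3 + 9/4*x_2.
  reduce S modulo (g_1, g_2, r, m_4):
  remainder -107567/925444*x_2 - 81700/231361 ≠ 0; add m_5 = -107567/925444*x_2 - 81700/231361 to the basis.

S(r,m_4): lcm = x_2**3. S = -223/3848*x_2**2 - 805/481*x_2 + 5/8.
  reduce S modulo (g_1, g_2, r, m_4, m_5):
  remainder 22981760/3979979 ≠ 0; add m_6 = 22981760/3979979 to the basis.

The other S-polynomials (S(g_1,g_2), S(g_1,r), S(g_1,m_4), S(g_1,m_5), S(g_2,m_5), S(r,m_5), S(m_4,m_5), S(g_1,m_6), S(g_2,m_6), S(r,m_6), S(m_4,m_6), S(m_5,m_6)) all reduce to 0 modulo the current basis, so we have a Gröbner basis.
Inter-reduce: drop elements whose leading term is divisible by another's, tail-reduce, and make monic.
Reduced Gröbner basis: {1}.
The reduced Gröbner basis of I + (p) is {1}: the ideal is the whole ring, so the enlarged system has no common solution — adjoining p is inconsistent.

The remainder on division by a Gröbner basis is unique — it is the normal form.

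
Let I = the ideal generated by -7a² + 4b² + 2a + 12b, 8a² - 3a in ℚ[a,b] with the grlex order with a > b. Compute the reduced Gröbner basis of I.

G = {a² - ⅜a, b² - 5/32a + 3b}

f_1 = -7a² + 4b² + 2a + 12b, LT = a².
f_2 = 8a² - 3a, LT = a².

S(f_1,f_2): lcm = a². S = -4/7b² + 5/56a - 12/7b.
  reduce S modulo (f_1, f_2):
  remainder -4/7b² + 5/56a - 12/7b ≠ 0; add g_3 = -4/7b² + 5/56a - 12/7b to the basis.

The other S-polynomials (S(f_1,g_3), S(f_2,g_3)) all reduce to 0 modulo the current basis, so we have a Gröbner basis.
Inter-reduce: drop elements whose leading term is divisible by another's, tail-reduce, and make monic.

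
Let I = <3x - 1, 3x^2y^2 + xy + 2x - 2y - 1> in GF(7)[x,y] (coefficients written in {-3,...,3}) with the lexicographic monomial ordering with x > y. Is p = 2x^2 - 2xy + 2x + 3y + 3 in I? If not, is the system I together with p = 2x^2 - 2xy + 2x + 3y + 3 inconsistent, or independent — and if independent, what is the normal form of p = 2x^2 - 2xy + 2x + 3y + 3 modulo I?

2x^2 - 2xy + 2x + 3y + 3 lies in I (it reduces to 0).

First compute the reduced Gröbner basis of I by Buchberger's algorithm.
f_1 = 3x - 1, LT = x.
f_2 = 3x^2y^2 + xy + 2x - 2y - 1, LT = x^2y^2.

S(f_1,f_2): lcm = x^2y^2. S = 2xy^2 + 2xy - 3x + 3y - 2.
  reduce S modulo (f_1, f_2):
  remainder 3y^2 - y - 3 ≠ 0; add h_3 = 3y^2 - y - 3 to the basis.

The other S-polynomials (S(f_1,h_3), S(f_2,h_3)) all reduce to 0 modulo the current basis, so we have a Gröbner basis.
Inter-reduce: drop elements whose leading term is divisible by another's, tail-reduce, and make monic.
Reduced Gröbner basis: {x + 2, y^2 + 2y - 1}.
Label its elements g_1 = x + 2, g_2 = y^2 + 2y - 1.

Reduce p = 2x^2 - 2xy + 2x + 3y + 3 modulo G:
  leading term x^2: subtract (2x)·g_1 from 2x^2 - 2xy + 2x + 3y + 3 → -2xy - 2x + 3y + 3
  leading term xy: subtract (-2y)·g_1 from -2xy - 2x + 3y + 3 → -2x + 3
  leading term x: subtract (-2)·g_1 from -2x + 3 → 0
  normal form = 0.
Since the normal form is 0, p ∈ I.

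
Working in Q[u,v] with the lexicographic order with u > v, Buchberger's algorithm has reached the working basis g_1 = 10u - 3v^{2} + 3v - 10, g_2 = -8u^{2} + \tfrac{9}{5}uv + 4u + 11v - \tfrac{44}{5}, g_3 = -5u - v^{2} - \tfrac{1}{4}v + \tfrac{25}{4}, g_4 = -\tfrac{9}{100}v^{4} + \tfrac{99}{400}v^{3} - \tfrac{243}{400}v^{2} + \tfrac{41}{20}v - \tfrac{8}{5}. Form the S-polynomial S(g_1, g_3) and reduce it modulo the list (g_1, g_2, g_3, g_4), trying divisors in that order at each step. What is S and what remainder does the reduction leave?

lcm(LM(g_1), LM(g_3)) = u.
S = (lcm/LT(g_1))·g_1 − (lcm/LT(g_3))·g_3 = -\tfrac{1}{2}v^{2} + \tfrac{1}{4}v + \tfrac{1}{4}.
Reduce S modulo (g_1, g_2, g_3, g_4) in that order:
  leading term v^{2}: no divisor's leading term divides it; move -\tfrac{1}{2}v^{2} to the remainder.
  leading term v: no divisor's leading term divides it; move \tfrac{1}{4}v to the remainder.
  leading term 1: no divisor's leading term divides it; move \tfrac{1}{4} to the remainder.
The remainder -\tfrac{1}{2}v^{2} + \tfrac{1}{4}v + \tfrac{1}{4} is nonzero, so it would be added as the next basis element.

S(g_1, g_3) = -\tfrac{1}{2}v^{2} + \tfrac{1}{4}v + \tfrac{1}{4}; remainder on division = -\tfrac{1}{2}v^{2} + \tfrac{1}{4}v + \tfrac{1}{4}.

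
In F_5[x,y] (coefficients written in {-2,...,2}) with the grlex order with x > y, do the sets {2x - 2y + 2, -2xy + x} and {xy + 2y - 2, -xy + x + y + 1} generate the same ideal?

For a fixed monomial order, each ideal has a unique reduced Gröbner basis; comparing bases decides equality.
Buchberger on the first generating set:
f_1 = 2x - 2y + 2, LT = x.
f_2 = -2xy + x, LT = xy.

S(f_1,f_2): lcm = xy. S = -y^2 - 2x + y.
  leading term y^2: no divisor's leading term divides it; move -y^2 to the remainder.
  leading term x: subtract (-1)·f_1 from -2x + y → -y + 2
  leading term y: no divisor's leading term divides it; move -y to the remainder.
  leading term 1: no divisor's leading term divides it; move 2 to the remainder.
  remainder -y^2 - y + 2 ≠ 0; add g_3 = -y^2 - y + 2 to the basis.

The other S-polynomials (S(f_1,g_3), S(f_2,g_3)) all reduce to 0 modulo the current basis, so we have a Gröbner basis.
Inter-reduce: drop elements whose leading term is divisible by another's, tail-reduce, and make monic.
Reduced Gröbner basis: {y^2 + y - 2, x - y + 1}.

Buchberger on the second generating set:
h_1 = xy + 2y - 2, LT = xy.
h_2 = -xy + x + y + 1, LT = xy.

S(h_1,h_2): lcm = xy. S = x - 2y - 1.
  leading term x: no divisor's leading term divides it; move x to the remainder.
  leading term y: no divisor's leading term divides it; move -2y to the remainder.
  leading term 1: no divisor's leading term divides it; move -1 to the remainder.
  remainder x - 2y - 1 ≠ 0; add k_3 = x - 2y - 1 to the basis.

S(h_1,k_3): lcm = xy. S = 2y^2 - 2y - 2.
  leading term y^2: no divisor's leading term divides it; move 2y^2 to the remainder.
  leading term y: no divisor's leading term divides it; move -2y to the remainder.
  leading term 1: no divisor's leading term divides it; move -2 to the remainder.
  remainder 2y^2 - 2y - 2 ≠ 0; add k_4 = 2y^2 - 2y - 2 to the basis.

The other S-polynomials (S(h_2,k_3), S(h_1,k_4), S(h_2,k_4), S(k_3,k_4)) all reduce to 0 modulo the current basis, so we have a Gröbner basis.
Inter-reduce: drop elements whose leading term is divisible by another's, tail-reduce, and make monic.
Reduced Gröbner basis: {y^2 - y - 1, x - 2y - 1}.

These differ, so the ideals are not equal.
The same test decides containment: I ⊆ J iff every generator of I reduces to 0 modulo a Gröbner basis of J.

No, the ideals differ.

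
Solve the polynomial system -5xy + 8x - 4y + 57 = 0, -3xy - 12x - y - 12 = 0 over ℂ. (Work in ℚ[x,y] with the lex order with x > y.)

{(-3, -3), (-5/12, 28)}

Compute a lex Gröbner basis by Buchberger's algorithm.
f_1 = -5xy + 8x - 4y + 57, LT = xy.
f_2 = -3xy - 12x - y - 12, LT = xy.

S(f_1,f_2): lcm = xy. S = -28/5x + 7/15y - 77/5.
  leading term x: no divisor's leading term divides it; move -28/5x to the remainder.
  leading term y: no divisor's leading term divides it; move 7/15y to the remainder.
  leading term 1: no divisor's leading term divides it; move -77/5 to the remainder.
  remainder -28/5x + 7/15y - 77/5 ≠ 0; add h_3 = -28/5x + 7/15y - 77/5 to the basis.

S(f_1,h_3): lcm = xy. S = -8/5x + 1/12y² - 39/20y - 57/5.
  leading term x: subtract (2/7)·h_3 from -8/5x + 1/12y² - 39/20y - 57/5 → 1/12y² - 25/12y - 7
  leading term y²: no divisor's leading term divides it; move 1/12y² to the remainder.
  leading term y: no divisor's leading term divides it; move -25/12y to the remainder.
  leading term 1: no divisor's leading term divides it; move -7 to the remainder.
  remainder 1/12y² - 25/12y - 7 ≠ 0; add h_4 = 1/12y² - 25/12y - 7 to the basis.

The other S-polynomials (S(f_2,h_3), S(f_1,h_4), S(f_2,h_4), S(h_3,h_4)) all reduce to 0 modulo the current basis, so we have a Gröbner basis.
Inter-reduce: drop elements whose leading term is divisible by another's, tail-reduce, and make monic.
Reduced Gröbner basis: {x - 1/12y + 11/4, y² - 25y - 84}.

Since the basis is lex-ordered, y² - 25y - 84 is univariate in y. Its roots are {-3, 28}. Back-substituting each root into the other basis elements fixes the other coordinates.
  y = -3: the earlier basis element becomes x + 3 = 0, giving x = -3 — point (-3, -3).
  y = 28: the earlier basis element becomes x + 5/12 = 0, giving x = -5/12 — point (-5/12, 28).
Each listed point satisfies every original equation (direct substitution).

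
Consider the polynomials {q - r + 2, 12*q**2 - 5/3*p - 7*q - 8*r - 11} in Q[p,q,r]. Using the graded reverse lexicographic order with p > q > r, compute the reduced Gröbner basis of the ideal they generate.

f_1 = q - r + 2, LT = q.
f_2 = 12*q**2 - 5/3*p - 7*q - 8*r - 11, LT = q**2.

S(f_1,f_2): lcm = q**2. S = -q*r + 5/36*p + 31/12*q + 2/3*r + 11/12.
  leading term q*r: subtract (-r)·f_1 from -q*r + 5/36*p + 31/12*q + 2/3*r + 11/12 → -r**2 + 5/36*p + 31/12*q + 8/3*r + 11/12
  leading term r**2: no divisor's leading term divides it; move -r**2 to the remainder.
  leading term p: no divisor's leading term divides it; move 5/36*p to the remainder.
  leading term q: subtract (31/12)·f_1 from 31/12*q + 8/3*r + 11/12 → 21/4*r - 17/4
  leading term r: no divisor's leading term divides it; move 21/4*r to the remainder.
  leading term 1: no divisor's leading term divides it; move -17/4 to the remainder.
  remainder -r**2 + 5/36*p + 21/4*r - 17/4 ≠ 0; add g_3 = -r**2 + 5/36*p + 21/4*r - 17/4 to the basis.

S(f_1,g_3): leading monomials are coprime, so the S-polynomial reduces to 0 (Buchberger's first criterion).
S(f_2,g_3): leading monomials are coprime, so the S-polynomial reduces to 0 (Buchberger's first criterion).
Every S-polynomial of the final basis reduces to 0, so we have a Gröbner basis.
Inter-reduce: drop elements whose leading term is divisible by another's, tail-reduce, and make monic.

G = {r**2 - 5/36*p - 21/4*r + 17/4, q - r + 2}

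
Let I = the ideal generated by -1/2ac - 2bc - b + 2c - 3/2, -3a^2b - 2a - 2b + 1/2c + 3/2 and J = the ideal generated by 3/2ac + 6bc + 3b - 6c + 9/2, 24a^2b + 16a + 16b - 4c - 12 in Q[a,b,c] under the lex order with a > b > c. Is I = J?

Two ideals are equal iff their reduced Gröbner bases coincide (the reduced basis is unique for a fixed ordering).
Buchberger on the first generating set:
f_1 = -1/2ac - 2bc - b + 2c - 3/2, LT = ac.
f_2 = -3a^2b - 2a - 2b + 1/2c + 3/2, LT = a^2b.

S(f_1,f_2): lcm = a^2bc. S = 4ab^2c + 2ab^2 - 4abc + 3ab - 2/3ac - 2/3bc + 1/6c^2 + 1/2c.
  reduce S modulo (f_1, f_2):
  remainder 2ab^2 + 3ab - 16b^3c - 8b^3 + 32b^2c - 4b^2 - 14bc + 40/3b + 1/6c^2 - 13/6c + 2 ≠ 0; add g_3 = 2ab^2 + 3ab - 16b^3c - 8b^3 + 32b^2c - 4b^2 - 14bc + 40/3b + 1/6c^2 - 13/6c + 2 to the basis.

S(f_1,g_3): lcm = ab^2c. S = -3/2abc + 8b^3c^2 + 8b^3c + 2b^3 - 16b^2c^2 - 2b^2c + 3b^2 + 7bc^2 - 20/3bc - 1/12c^3 + 13/12c^2 - c.
  reduce S modulo (f_1, f_2, g_3):
  remainder 8b^3c^2 + 8b^3c + 2b^3 - 16b^2c^2 + 4b^2c + 6b^2 + 7bc^2 - 38/3bc + 9/2b - 1/12c^3 + 13/12c^2 - c ≠ 0; add g_4 = 8b^3c^2 + 8b^3c + 2b^3 - 16b^2c^2 + 4b^2c + 6b^2 + 7bc^2 - 38/3bc + 9/2b - 1/12c^3 + 13/12c^2 - c to the basis.

The other S-polynomials (S(f_2,g_3), S(f_1,g_4), S(f_2,g_4), S(g_3,g_4)) all reduce to 0 modulo the current basis, so we have a Gröbner basis.
Inter-reduce: drop elements whose leading term is divisible by another's, tail-reduce, and make monic.
Reduced Gröbner basis: {a^2b + 2/3a + 2/3b - 1/6c - 1/2, ab^2 + 3/2ab - 8b^3c - 4b^3 + 16b^2c - 2b^2 - 7bc + 20/3b + 1/12c^2 - 13/12c + 1, ac + 4bc + 2b - 4c + 3, b^3c^2 + b^3c + 1/4b^3 - 2b^2c^2 + 1/2b^2c + 3/4b^2 + 7/8bc^2 - 19/12bc + 9/16b - 1/96c^3 + 13/96c^2 - 1/8c}.

Buchberger on the second generating set:
h_1 = 3/2ac + 6bc + 3b - 6c + 9/2, LT = ac.
h_2 = 24a^2b + 16a + 16b - 4c - 12, LT = a^2b.

S(h_1,h_2): lcm = a^2bc. S = 4ab^2c + 2ab^2 - 4abc + 3ab - 2/3ac - 2/3bc + 1/6c^2 + 1/2c.
  reduce S modulo (h_1, h_2):
  remainder 2ab^2 + 3ab - 16b^3c - 8b^3 + 32b^2c - 4b^2 - 14bc + 40/3b + 1/6c^2 - 13/6c + 2 ≠ 0; add k_3 = 2ab^2 + 3ab - 16b^3c - 8b^3 + 32b^2c - 4b^2 - 14bc + 40/3b + 1/6c^2 - 13/6c + 2 to the basis.

S(h_1,k_3): lcm = ab^2c. S = -3/2abc + 8b^3c^2 + 8b^3c + 2b^3 - 16b^2c^2 - 2b^2c + 3b^2 + 7bc^2 - 20/3bc - 1/12c^3 + 13/12c^2 - c.
  reduce S modulo (h_1, h_2, k_3):
  remainder 8b^3c^2 + 8b^3c + 2b^3 - 16b^2c^2 + 4b^2c + 6b^2 + 7bc^2 - 38/3bc + 9/2b - 1/12c^3 + 13/12c^2 - c ≠ 0; add k_4 = 8b^3c^2 + 8b^3c + 2b^3 - 16b^2c^2 + 4b^2c + 6b^2 + 7bc^2 - 38/3bc + 9/2b - 1/12c^3 + 13/12c^2 - c to the basis.

The other S-polynomials (S(h_2,k_3), S(h_1,k_4), S(h_2,k_4), S(k_3,k_4)) all reduce to 0 modulo the current basis, so we have a Gröbner basis.
Inter-reduce: drop elements whose leading term is divisible by another's, tail-reduce, and make monic.
Reduced Gröbner basis: {a^2b + 2/3a + 2/3b - 1/6c - 1/2, ab^2 + 3/2ab - 8b^3c - 4b^3 + 16b^2c - 2b^2 - 7bc + 20/3b + 1/12c^2 - 13/12c + 1, ac + 4bc + 2b - 4c + 3, b^3c^2 + b^3c + 1/4b^3 - 2b^2c^2 + 1/2b^2c + 3/4b^2 + 7/8bc^2 - 19/12bc + 9/16b - 1/96c^3 + 13/96c^2 - 1/8c}.

The two bases agree; hence the ideals are identical.
The same test decides containment: I ⊆ J iff every generator of I reduces to 0 modulo a Gröbner basis of J.

Yes, the ideals are equal.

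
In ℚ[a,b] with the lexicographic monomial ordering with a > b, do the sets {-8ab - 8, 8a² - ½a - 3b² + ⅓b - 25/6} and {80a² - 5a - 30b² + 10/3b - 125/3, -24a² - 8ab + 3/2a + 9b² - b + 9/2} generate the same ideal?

Yes, the ideals are equal.

Two ideals are equal iff their reduced Gröbner bases coincide (the reduced basis is unique for a fixed ordering).
Buchberger on the first generating set:
f_1 = -8ab - 8, LT = ab.
f_2 = 8a² - ½a - 3b² + ⅓b - 25/6, LT = a².

S(f_1,f_2): lcm = a²b. S = 1/16ab + a + ⅜b³ - 1/24b² + 25/48b.
  leading term ab: subtract (-1/128)·f_1 from 1/16ab + a + ⅜b³ - 1/24b² + 25/48b → a + ⅜b³ - 1/24b² + 25/48b - 1/16
  leading term a: no divisor's leading term divides it; move a to the remainder.
  leading term b³: no divisor's leading term divides it; move ⅜b³ to the remainder.
  leading term b²: no divisor's leading term divides it; move -1/24b² to the remainder.
  leading term b: no divisor's leading term divides it; move 25/48b to the remainder.
  leading term 1: no divisor's leading term divides it; move -1/16 to the remainder.
  remainder a + ⅜b³ - 1/24b² + 25/48b - 1/16 ≠ 0; add g_3 = a + ⅜b³ - 1/24b² + 25/48b - 1/16 to the basis.

S(f_1,g_3): lcm = ab. S = -⅜b⁴ + 1/24b³ - 25/48b² + 1/16b + 1.
  leading term b⁴: no divisor's leading term divides it; move -⅜b⁴ to the remainder.
  leading term b³: no divisor's leading term divides it; move 1/24b³ to the remainder.
  leading term b²: no divisor's leading term divides it; move -25/48b² to the remainder.
  leading term b: no divisor's leading term divides it; move 1/16b to the remainder.
  leading term 1: no divisor's leading term divides it; move 1 to the remainder.
  remainder -⅜b⁴ + 1/24b³ - 25/48b² + 1/16b + 1 ≠ 0; add g_4 = -⅜b⁴ + 1/24b³ - 25/48b² + 1/16b + 1 to the basis.

The other S-polynomials (S(f_2,g_3), S(f_1,g_4), S(f_2,g_4), S(g_3,g_4)) all reduce to 0 modulo the current basis, so we have a Gröbner basis.
Inter-reduce: drop elements whose leading term is divisible by another's, tail-reduce, and make monic.
Reduced Gröbner basis: {a + ⅜b³ - 1/24b² + 25/48b - 1/16, b⁴ - 1/9b³ + 25/18b² - ⅙b - 8/3}.

Buchberger on the second generating set:
h_1 = 80a² - 5a - 30b² + 10/3b - 125/3, LT = a².
h_2 = -24a² - 8ab + 3/2a + 9b² - b + 9/2, LT = a².

S(h_1,h_2): lcm = a². S = -⅓ab - ⅓.
  leading term ab: no divisor's leading term divides it; move -⅓ab to the remainder.
  leading term 1: no divisor's leading term divides it; move -⅓ to the remainder.
  remainder -⅓ab - ⅓ ≠ 0; add k_3 = -⅓ab - ⅓ to the basis.

S(h_1,k_3): lcm = a²b. S = -1/16ab - a - ⅜b³ + 1/24b² - 25/48b.
  leading term ab: subtract (3/16)·k_3 from -1/16ab - a - ⅜b³ + 1/24b² - 25/48b → -a - ⅜b³ + 1/24b² - 25/48b + 1/16
  leading term a: no divisor's leading term divides it; move -a to the remainder.
  leading term b³: no divisor's leading term divides it; move -⅜b³ to the remainder.
  leading term b²: no divisor's leading term divides it; move 1/24b² to the remainder.
  leading term b: no divisor's leading term divides it; move -25/48b to the remainder.
  leading term 1: no divisor's leading term divides it; move 1/16 to the remainder.
  remainder -a - ⅜b³ + 1/24b² - 25/48b + 1/16 ≠ 0; add k_4 = -a - ⅜b³ + 1/24b² - 25/48b + 1/16 to the basis.

S(k_3,k_4): lcm = ab. S = -⅜b⁴ + 1/24b³ - 25/48b² + 1/16b + 1.
  leading term b⁴: no divisor's leading term divides it; move -⅜b⁴ to the remainder.
  leading term b³: no divisor's leading term divides it; move 1/24b³ to the remainder.
  leading term b²: no divisor's leading term divides it; move -25/48b² to the remainder.
  leading term b: no divisor's leading term divides it; move 1/16b to the remainder.
  leading term 1: no divisor's leading term divides it; move 1 to the remainder.
  remainder -⅜b⁴ + 1/24b³ - 25/48b² + 1/16b + 1 ≠ 0; add k_5 = -⅜b⁴ + 1/24b³ - 25/48b² + 1/16b + 1 to the basis.

The other S-polynomials (S(h_2,k_3), S(h_1,k_4), S(h_2,k_4), S(h_1,k_5), S(h_2,k_5), S(k_3,k_5), S(k_4,k_5)) all reduce to 0 modulo the current basis, so we have a Gröbner basis.
Inter-reduce: drop elements whose leading term is divisible by another's, tail-reduce, and make monic.
Reduced Gröbner basis: {a + ⅜b³ - 1/24b² + 25/48b - 1/16, b⁴ - 1/9b³ + 25/18b² - ⅙b - 8/3}.

These coincide, so the ideals are equal.
The choice of monomial ordering does not affect the verdict — as long as both bases are computed under the same ordering, their equality decides ideal equality.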